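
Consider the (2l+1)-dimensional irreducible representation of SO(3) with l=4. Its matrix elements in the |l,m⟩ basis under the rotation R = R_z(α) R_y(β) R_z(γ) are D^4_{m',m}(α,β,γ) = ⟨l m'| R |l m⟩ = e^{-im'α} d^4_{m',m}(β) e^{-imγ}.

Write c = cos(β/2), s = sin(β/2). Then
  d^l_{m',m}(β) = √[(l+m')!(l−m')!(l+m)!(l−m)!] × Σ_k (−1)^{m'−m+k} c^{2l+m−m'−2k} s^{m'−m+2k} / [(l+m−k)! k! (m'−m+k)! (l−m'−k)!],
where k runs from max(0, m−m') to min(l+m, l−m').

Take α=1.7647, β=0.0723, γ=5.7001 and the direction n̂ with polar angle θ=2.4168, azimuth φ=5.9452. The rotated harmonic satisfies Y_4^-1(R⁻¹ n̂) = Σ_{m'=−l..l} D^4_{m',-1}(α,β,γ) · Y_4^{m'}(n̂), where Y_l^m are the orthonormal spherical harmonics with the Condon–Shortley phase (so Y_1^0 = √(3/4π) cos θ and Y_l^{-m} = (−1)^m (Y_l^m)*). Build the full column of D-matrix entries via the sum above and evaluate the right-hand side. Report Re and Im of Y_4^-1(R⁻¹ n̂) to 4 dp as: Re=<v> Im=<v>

Need the full column D^4_{m',-1} for m'=−4..4 at α=1.7647, β=0.0723, γ=5.7001.
cos(β/2)=0.999347, sin(β/2)=0.036142
d^4_{-4,-1}: single k=3 term ⇒ +0.000352;  D = +0.000346+0.000067i
d^4_{-3,-1}: k∈[2..3] ⇒ +0.010327 -0.000023 = +0.010305;  D = -0.000014-0.010305i
d^4_{-2,-1}: k∈[1..3] ⇒ +0.152638 -0.000998 +0.000001 = +0.151641;  D = -0.148759+0.029424i
d^4_{-1,-1}: k∈[0..3] ⇒ +0.994785 -0.019517 +0.000051 -0.000000 = +0.975319;  D = +0.370067+0.902385i
d^4_{0,-1}: k∈[0..3] ⇒ -0.160895 +0.001263 -0.000002 +0.000000 = -0.159634;  D = -0.133257+0.087895i
d^4_{1,-1}: k∈[0..3] ⇒ +0.013011 -0.000051 +0.000000 -0.000000 = +0.012960;  D = -0.009087-0.009241i
d^4_{2,-1}: k∈[0..2] ⇒ -0.000665 +0.000001 -0.000000 = -0.000664;  D = +0.000375-0.000548i
d^4_{3,-1}: k∈[0..1] ⇒ +0.000023 -0.000000 = +0.000022;  D = +0.000021+0.000009i
d^4_{4,-1}: single k=0 term ⇒ -0.000000;  D = -0.000000+0.000000i
Y_4^{m'}(θ=2.4168,φ=5.9452) and Σ D·Y over m':
  (+0.0003+0.0001i)·(+0.0186+0.0835i)  (-0.0000-0.0103i)·(-0.1443-0.2318i)  (-0.1488+0.0294i)·(+0.3353+0.2689i)  (+0.3701+0.9024i)·(-0.2045-0.0719i)  (-0.1333+0.0879i)·(-0.2983+0.0000i)  (-0.0091-0.0092i)·(+0.2045-0.0719i)  (+0.0004-0.0005i)·(+0.3353-0.2689i)  (+0.0000+0.0000i)·(+0.1443-0.2318i)  (-0.0000+0.0000i)·(+0.0186-0.0835i)
Y_4^-1(R⁻¹ n̂) = -0.033787-0.267508i

Re=-0.0338 Im=-0.2675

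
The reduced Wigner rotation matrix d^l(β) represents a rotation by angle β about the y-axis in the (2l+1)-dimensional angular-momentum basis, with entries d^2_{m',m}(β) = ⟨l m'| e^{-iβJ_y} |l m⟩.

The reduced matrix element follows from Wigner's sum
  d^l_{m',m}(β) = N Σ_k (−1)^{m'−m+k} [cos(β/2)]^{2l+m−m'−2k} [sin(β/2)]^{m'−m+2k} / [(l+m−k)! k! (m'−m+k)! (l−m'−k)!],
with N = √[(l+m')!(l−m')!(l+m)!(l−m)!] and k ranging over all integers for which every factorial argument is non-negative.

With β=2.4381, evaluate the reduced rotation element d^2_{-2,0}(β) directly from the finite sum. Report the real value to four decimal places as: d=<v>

d^2_{-2,0}(β=2.4381) via Wigner's sum:
Half-angle: c=0.344538, s=0.938772. N=√(1·24·2·2)=9.797959
k∈{2} keeps every argument non-negative
  k=2: (−1)^0·9.7980/(4)·0.3445^2·0.9388^2 = +0.256254
d^2_{-2,0}(2.4381) = +0.256254

d=0.2563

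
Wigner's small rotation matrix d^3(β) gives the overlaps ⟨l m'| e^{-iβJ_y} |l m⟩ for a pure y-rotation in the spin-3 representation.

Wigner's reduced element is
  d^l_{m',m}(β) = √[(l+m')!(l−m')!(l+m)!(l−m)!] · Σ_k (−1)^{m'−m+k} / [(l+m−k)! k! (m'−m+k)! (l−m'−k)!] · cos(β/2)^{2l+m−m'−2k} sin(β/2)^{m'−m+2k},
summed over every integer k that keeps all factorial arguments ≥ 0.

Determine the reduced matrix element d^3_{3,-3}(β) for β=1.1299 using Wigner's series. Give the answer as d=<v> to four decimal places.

d^3_{3,-3}(β=1.1299) via Wigner's sum:
With c≡cos(β/2)=0.844615 and s≡sin(β/2)=0.535374, N=[720·1·1·720]^{1/2}=720.000000
k∈{0} keeps every argument non-negative
  k=0: (−1)^6·720.0000/(720)·0.8446^0·0.5354^6 = +0.023547
d^3_{3,-3}(1.1299) = +0.023547

d=0.0235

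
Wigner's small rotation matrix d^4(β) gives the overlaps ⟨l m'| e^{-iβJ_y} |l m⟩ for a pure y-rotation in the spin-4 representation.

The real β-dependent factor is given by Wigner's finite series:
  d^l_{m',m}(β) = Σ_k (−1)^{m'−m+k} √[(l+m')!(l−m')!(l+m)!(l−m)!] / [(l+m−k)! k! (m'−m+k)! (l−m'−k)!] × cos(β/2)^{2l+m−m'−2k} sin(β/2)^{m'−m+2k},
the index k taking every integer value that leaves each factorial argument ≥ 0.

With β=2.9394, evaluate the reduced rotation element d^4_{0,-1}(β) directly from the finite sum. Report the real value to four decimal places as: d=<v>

d^4_{0,-1}(β=2.9394) via Wigner's sum:
With c≡cos(β/2)=0.100924 and s≡sin(β/2)=0.994894, N=[24·24·6·120]^{1/2}=643.987578
k∈{0,1,2,3} keeps every argument non-negative
  k=0: (−1)^1·643.9876/(144)·0.1009^7·0.9949^1 = -0.000000
  k=1: (−1)^2·643.9876/(24)·0.1009^5·0.9949^3 = +0.000277
  k=2: (−1)^3·643.9876/(24)·0.1009^3·0.9949^5 = -0.026887
  k=3: (−1)^4·643.9876/(144)·0.1009^1·0.9949^7 = +0.435460
d^4_{0,-1}(2.9394) = -0.000000 +0.000277 -0.026887 +0.435460 = +0.408850

d=0.4088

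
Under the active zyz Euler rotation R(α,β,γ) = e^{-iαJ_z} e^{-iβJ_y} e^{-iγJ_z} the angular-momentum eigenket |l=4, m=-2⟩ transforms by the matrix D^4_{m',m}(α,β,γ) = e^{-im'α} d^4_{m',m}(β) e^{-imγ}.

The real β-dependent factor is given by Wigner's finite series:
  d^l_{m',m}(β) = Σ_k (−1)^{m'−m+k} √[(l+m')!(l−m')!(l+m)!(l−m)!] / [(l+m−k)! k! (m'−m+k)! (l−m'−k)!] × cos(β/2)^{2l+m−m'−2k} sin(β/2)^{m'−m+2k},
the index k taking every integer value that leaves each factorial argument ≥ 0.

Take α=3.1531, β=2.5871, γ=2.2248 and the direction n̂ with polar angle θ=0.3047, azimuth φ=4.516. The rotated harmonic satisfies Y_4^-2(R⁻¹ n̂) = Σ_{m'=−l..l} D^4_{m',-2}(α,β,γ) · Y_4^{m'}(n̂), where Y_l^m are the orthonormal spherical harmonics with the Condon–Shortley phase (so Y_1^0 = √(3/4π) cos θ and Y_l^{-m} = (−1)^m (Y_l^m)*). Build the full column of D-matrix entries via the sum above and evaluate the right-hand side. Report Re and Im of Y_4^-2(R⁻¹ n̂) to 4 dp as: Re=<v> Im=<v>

Need the full column D^4_{m',-2} for m'=−4..4 at α=3.1531, β=2.5871, γ=2.2248.
cos(β/2)=0.273708, sin(β/2)=0.961813
d^4_{-4,-2}: single k=2 term ⇒ +0.002058;  D = -0.000443-0.002010i
d^4_{-3,-2}: k∈[1..2] ⇒ +0.000414 -0.015342 = -0.014928;  D = -0.003378-0.014541i
d^4_{-2,-2}: k∈[0..2] ⇒ +0.000031 -0.004668 +0.072045 = +0.067409;  D = -0.016009-0.065481i
d^4_{-1,-2}: k∈[0..2] ⇒ -0.000470 +0.028995 -0.238688 = -0.210163;  D = -0.052256-0.203563i
d^4_{0,-2}: k∈[0..2] ⇒ +0.003690 -0.121508 +0.562652 = +0.444835;  D = -0.115557-0.429563i
d^4_{1,-2}: k∈[0..2] ⇒ -0.019330 +0.358032 -0.884215 = -0.545512;  D = -0.147763-0.525119i
d^4_{2,-2}: k∈[0..2] ⇒ +0.072045 -0.711705 +0.732360 = +0.092700;  D = -0.026135-0.088939i
d^4_{3,-2}: k∈[0..1] ⇒ -0.189453 +0.779804 = +0.590351;  D = +0.172944+0.564451i
d^4_{4,-2}: single k=0 term ⇒ +0.313832;  D = -0.095384-0.298986i
Y_4^{m'}(θ=0.3047,φ=4.516) and Σ D·Y over m':
  (-0.0004-0.0020i)·(+0.0025+0.0025i)  (-0.0034-0.0145i)·(+0.0179-0.0268i)  (-0.0160-0.0655i)·(-0.1494-0.0619i)  (-0.0523-0.2036i)·(-0.0890+0.4475i)  (-0.1156-0.4296i)·(+0.4954+0.0000i)  (-0.1478-0.5251i)·(+0.0890+0.4475i)  (-0.0261-0.0889i)·(-0.1494+0.0619i)  (+0.1729+0.5645i)·(-0.0179-0.0268i)  (-0.0954-0.2990i)·(+0.0025-0.0025i)
Y_4^-2(R⁻¹ n̂) = +0.278661-0.323956i

Re=0.2787 Im=-0.3240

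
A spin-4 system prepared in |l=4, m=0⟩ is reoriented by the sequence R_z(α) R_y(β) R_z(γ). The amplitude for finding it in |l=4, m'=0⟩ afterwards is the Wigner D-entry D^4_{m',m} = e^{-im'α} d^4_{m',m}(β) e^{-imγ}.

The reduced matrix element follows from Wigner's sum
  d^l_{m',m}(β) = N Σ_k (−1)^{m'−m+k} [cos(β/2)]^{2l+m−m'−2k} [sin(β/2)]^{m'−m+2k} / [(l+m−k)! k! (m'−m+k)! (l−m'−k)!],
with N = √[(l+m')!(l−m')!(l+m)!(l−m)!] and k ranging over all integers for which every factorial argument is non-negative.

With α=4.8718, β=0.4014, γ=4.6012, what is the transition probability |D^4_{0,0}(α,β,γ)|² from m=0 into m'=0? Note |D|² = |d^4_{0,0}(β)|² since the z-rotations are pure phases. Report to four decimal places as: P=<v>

D^4_{0,0}(4.8718,0.4014,4.6012) = e^{-i·0·4.8718}·d^4_{0,0}(0.4014)·e^{-i·0·4.6012}. Compute d first:
With c≡cos(β/2)=0.979927 and s≡sin(β/2)=0.199355, N=[24·24·24·24]^{1/2}=576.000000
k∈{0,1,2,3,4} keeps every argument non-negative
  k=0: (−1)^0·576.0000/(576)·0.9799^8·0.1994^0 = +0.850258
  k=1: (−1)^1·576.0000/(36)·0.9799^6·0.1994^2 = -0.563039
  k=2: (−1)^2·576.0000/(16)·0.9799^4·0.1994^4 = +0.052431
  k=3: (−1)^3·576.0000/(36)·0.9799^2·0.1994^6 = -0.000964
  k=4: (−1)^4·576.0000/(576)·0.9799^0·0.1994^8 = +0.000002
d^4_{0,0}(0.4014) = +0.850258 -0.563039 +0.052431 -0.000964 +0.000002 = +0.338688
|D^4_{0,0}|² = |d^4_{0,0}(β)|² = (+0.338688)² = 0.114709 (the z-rotation phases have unit modulus)

P=0.1147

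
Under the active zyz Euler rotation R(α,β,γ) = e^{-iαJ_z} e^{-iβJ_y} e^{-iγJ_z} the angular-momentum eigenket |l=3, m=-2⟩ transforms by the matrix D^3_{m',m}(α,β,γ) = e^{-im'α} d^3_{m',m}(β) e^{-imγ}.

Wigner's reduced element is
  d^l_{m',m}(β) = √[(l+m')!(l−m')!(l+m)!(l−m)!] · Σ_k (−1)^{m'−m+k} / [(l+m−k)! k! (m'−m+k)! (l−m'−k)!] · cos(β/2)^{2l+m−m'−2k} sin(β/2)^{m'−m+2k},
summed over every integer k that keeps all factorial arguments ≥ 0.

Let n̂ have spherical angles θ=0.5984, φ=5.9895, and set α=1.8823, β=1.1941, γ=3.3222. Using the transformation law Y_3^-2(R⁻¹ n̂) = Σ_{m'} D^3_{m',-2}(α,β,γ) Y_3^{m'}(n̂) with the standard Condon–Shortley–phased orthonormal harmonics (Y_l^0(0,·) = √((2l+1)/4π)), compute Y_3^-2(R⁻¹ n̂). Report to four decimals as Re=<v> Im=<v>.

Re=0.0050 Im=-0.0034

Need the full column D^3_{m',-2} for m'=−3..3 at α=1.8823, β=1.1941, γ=3.3222.
cos(β/2)=0.826998, sin(β/2)=0.562205
d^3_{-3,-2}: single k=1 term ⇒ +0.532712;  D = +0.512685-0.144692i
d^3_{-2,-2}: k∈[0..1] ⇒ +0.319909 -0.739226 = -0.419317;  D = +0.232097+0.349225i
d^3_{-1,-2}: k∈[0..1] ⇒ -0.687728 +0.635664 = -0.052064;  D = +0.032442-0.040720i
d^3_{0,-2}: k∈[0..1] ⇒ +0.809781 -0.374239 = +0.435542;  D = +0.407436+0.153925i
d^3_{1,-2}: k∈[0..1] ⇒ -0.635664 +0.146885 = -0.488779;  D = -0.024288+0.488175i
d^3_{2,-2}: k∈[0..1] ⇒ +0.341632 -0.031577 = +0.310055;  D = -0.299491+0.080246i
d^3_{3,-2}: single k=0 term ⇒ -0.113777;  D = -0.061713-0.095586i
Y_3^{m'}(θ=0.5984,φ=5.9895) and Σ D·Y over m':
  (+0.5127-0.1447i)·(+0.0475+0.0575i)  (+0.2321+0.3492i)·(+0.2230+0.1485i)  (+0.0324-0.0407i)·(+0.4205+0.1272i)  (+0.4074+0.1539i)·(+0.1274+0.0000i)  (-0.0243+0.4882i)·(-0.4205+0.1272i)  (-0.2995+0.0802i)·(+0.2230-0.1485i)  (-0.0617-0.0956i)·(-0.0475+0.0575i)
Y_3^-2(R⁻¹ n̂) = +0.004985-0.003427i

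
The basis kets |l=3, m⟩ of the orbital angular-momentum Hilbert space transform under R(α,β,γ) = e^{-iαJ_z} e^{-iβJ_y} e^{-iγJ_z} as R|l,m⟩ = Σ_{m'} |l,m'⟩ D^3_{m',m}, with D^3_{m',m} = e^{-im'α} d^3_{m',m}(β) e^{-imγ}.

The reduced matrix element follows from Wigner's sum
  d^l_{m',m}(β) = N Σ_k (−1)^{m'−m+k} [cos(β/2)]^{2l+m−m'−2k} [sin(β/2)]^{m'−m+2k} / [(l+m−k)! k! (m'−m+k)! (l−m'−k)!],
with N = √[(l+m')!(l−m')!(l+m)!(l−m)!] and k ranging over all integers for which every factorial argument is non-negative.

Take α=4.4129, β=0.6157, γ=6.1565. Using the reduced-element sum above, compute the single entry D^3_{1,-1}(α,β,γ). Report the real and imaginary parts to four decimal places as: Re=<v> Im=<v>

Re=-0.0677 Im=0.3880

D^3_{1,-1}(4.4129,0.6157,6.1565) = e^{-i·1·4.4129}·d^3_{1,-1}(0.6157)·e^{-i·-1·6.1565}. Compute d first:
c=cos(0.6157/2)=0.952987, s=sin(0.6157/2)=0.303010; N=√[24·2·2·24]=48.000000
k∈{0,1,2} keeps every argument non-negative
  k=0: (−1)^2·48.0000/(8)·0.9530^4·0.3030^2 = +0.454375
  k=1: (−1)^3·48.0000/(6)·0.9530^2·0.3030^4 = -0.061248
  k=2: (−1)^4·48.0000/(48)·0.9530^0·0.3030^6 = +0.000774
d^3_{1,-1}(0.6157) = +0.454375 -0.061248 +0.000774 = +0.393901
D = (-0.295032+0.955487i)·(+0.393901)·(+0.991986-0.126347i) = -0.067729+0.388034i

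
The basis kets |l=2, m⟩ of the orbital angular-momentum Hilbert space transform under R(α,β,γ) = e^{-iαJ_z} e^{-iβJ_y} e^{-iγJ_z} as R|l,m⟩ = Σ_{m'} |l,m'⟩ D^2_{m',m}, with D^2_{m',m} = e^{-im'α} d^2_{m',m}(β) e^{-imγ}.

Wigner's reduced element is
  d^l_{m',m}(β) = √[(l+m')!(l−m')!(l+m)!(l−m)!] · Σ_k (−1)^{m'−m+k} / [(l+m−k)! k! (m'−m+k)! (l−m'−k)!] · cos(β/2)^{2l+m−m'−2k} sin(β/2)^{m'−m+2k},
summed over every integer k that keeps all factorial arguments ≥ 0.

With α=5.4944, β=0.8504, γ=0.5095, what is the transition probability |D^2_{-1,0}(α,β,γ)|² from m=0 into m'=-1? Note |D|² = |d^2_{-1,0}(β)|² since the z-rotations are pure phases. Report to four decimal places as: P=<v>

D^2_{-1,0}(5.4944,0.8504,0.5095) = e^{-i·-1·5.4944}·d^2_{-1,0}(0.8504)·e^{-i·0·0.5095}. Compute d first:
With c≡cos(β/2)=0.910956 and s≡sin(β/2)=0.412503, N=[1·6·2·2]^{1/2}=4.898979
k: max(0,(0)−(-1))=1 … min(2+(0),2−(-1))=2
  k=1: (−1)^0·4.8990/(2)·0.9110^3·0.4125^1 = +0.763827
  k=2: (−1)^1·4.8990/(2)·0.9110^1·0.4125^3 = -0.156623
d^2_{-1,0}(0.8504) = +0.763827 -0.156623 = +0.607205
|D^2_{-1,0}|² = |d^2_{-1,0}(β)|² = (+0.607205)² = 0.368698 (the z-rotation phases have unit modulus)

P=0.3687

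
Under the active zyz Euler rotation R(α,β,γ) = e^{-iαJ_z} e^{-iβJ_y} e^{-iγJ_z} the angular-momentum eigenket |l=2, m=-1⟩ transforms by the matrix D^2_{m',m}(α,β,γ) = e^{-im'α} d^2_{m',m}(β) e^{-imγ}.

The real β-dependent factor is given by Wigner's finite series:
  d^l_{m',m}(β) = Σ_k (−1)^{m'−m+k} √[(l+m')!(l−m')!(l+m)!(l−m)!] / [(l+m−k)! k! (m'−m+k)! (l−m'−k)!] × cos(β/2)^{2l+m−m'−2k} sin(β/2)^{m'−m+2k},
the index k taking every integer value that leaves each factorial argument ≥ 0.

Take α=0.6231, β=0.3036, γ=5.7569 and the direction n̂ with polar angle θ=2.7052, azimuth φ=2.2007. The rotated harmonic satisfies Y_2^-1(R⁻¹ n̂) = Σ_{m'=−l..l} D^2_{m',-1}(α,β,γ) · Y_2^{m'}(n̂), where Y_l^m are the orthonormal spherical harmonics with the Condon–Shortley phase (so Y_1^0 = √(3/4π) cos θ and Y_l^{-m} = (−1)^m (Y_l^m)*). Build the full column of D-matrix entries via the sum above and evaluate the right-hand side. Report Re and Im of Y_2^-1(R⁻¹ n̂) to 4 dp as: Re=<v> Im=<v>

Re=-0.0131 Im=0.3345

Need the full column D^2_{m',-1} for m'=−2..2 at α=0.6231, β=0.3036, γ=5.7569.
cos(β/2)=0.988500, sin(β/2)=0.151218
d^2_{-2,-1}: single k=1 term ⇒ +0.292121;  D = +0.219635+0.192602i
d^2_{-1,-1}: k∈[0..1] ⇒ +0.954789 -0.067032 = +0.887758;  D = +0.883600+0.085814i
d^2_{0,-1}: k∈[0..1] ⇒ -0.357774 +0.008373 = -0.349401;  D = -0.302120+0.175513i
d^2_{1,-1}: k∈[0..1] ⇒ +0.067032 -0.000523 = +0.066509;  D = +0.027205-0.060690i
d^2_{2,-1}: single k=0 term ⇒ -0.006836;  D = +0.001369+0.006698i
Y_2^{m'}(θ=2.7052,φ=2.2007) and Σ D·Y over m':
  (+0.2196+0.1926i)·(-0.0211+0.0657i)  (+0.8836+0.0858i)·(+0.1743+0.2391i)  (-0.3021+0.1755i)·(+0.4617+0.0000i)  (+0.0272-0.0607i)·(-0.1743+0.2391i)  (+0.0014+0.0067i)·(-0.0211-0.0657i)
Y_2^-1(R⁻¹ n̂) = -0.013101+0.334522i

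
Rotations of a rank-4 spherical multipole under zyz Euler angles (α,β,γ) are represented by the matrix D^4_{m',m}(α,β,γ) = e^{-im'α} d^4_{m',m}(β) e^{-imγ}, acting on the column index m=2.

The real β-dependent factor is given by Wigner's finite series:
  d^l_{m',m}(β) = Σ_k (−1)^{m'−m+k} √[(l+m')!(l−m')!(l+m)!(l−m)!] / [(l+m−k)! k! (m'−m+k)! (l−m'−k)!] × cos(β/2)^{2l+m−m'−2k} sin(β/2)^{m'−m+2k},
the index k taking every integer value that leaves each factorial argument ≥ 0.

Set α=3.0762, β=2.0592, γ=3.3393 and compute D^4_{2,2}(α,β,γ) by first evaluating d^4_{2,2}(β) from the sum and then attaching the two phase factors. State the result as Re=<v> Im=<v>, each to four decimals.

D^4_{2,2}(3.0762,2.0592,3.3393) = e^{-i·2·3.0762}·d^4_{2,2}(2.0592)·e^{-i·2·3.3393}. Compute d first:
Half-angle: c=0.515162, s=0.857093. N=√(720·2·720·2)=1440.000000
k: max(0,(2)−(2))=0 … min(4+(2),4−(2))=2
  k=0: (−1)^0·1440.0000/(1440)·0.5152^8·0.8571^0 = +0.004961
  k=1: (−1)^1·1440.0000/(120)·0.5152^6·0.8571^2 = -0.164778
  k=2: (−1)^2·1440.0000/(96)·0.5152^4·0.8571^4 = +0.570135
d^4_{2,2}(2.0592) = +0.004961 -0.164778 +0.570135 = +0.410318
Phases: e^{-i·(2)·3.0762}=+0.991460+0.130413i, e^{-i·(2)·3.3393}=+0.922837-0.385191i ⇒ D=+0.396034-0.107319i

Re=0.3960 Im=-0.1073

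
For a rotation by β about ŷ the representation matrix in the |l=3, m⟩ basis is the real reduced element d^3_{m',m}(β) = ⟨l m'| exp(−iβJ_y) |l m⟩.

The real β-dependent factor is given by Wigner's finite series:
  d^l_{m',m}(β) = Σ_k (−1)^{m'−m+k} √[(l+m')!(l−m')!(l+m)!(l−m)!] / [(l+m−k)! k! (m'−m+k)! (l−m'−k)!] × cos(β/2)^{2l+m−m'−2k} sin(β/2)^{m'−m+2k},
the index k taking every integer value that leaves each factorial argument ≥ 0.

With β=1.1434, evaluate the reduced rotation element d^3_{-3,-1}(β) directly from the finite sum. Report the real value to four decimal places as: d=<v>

d^3_{-3,-1}(β=1.1434) via Wigner's sum:
With c≡cos(β/2)=0.840982 and s≡sin(β/2)=0.541062, N=[1·720·2·24]^{1/2}=185.903201
k: max(0,(-1)−(-3))=2 … min(3+(-1),3−(-3))=2
  k=2: (−1)^0·185.9032/(48)·0.8410^4·0.5411^2 = +0.567137
d^3_{-3,-1}(1.1434) = +0.567137

d=0.5671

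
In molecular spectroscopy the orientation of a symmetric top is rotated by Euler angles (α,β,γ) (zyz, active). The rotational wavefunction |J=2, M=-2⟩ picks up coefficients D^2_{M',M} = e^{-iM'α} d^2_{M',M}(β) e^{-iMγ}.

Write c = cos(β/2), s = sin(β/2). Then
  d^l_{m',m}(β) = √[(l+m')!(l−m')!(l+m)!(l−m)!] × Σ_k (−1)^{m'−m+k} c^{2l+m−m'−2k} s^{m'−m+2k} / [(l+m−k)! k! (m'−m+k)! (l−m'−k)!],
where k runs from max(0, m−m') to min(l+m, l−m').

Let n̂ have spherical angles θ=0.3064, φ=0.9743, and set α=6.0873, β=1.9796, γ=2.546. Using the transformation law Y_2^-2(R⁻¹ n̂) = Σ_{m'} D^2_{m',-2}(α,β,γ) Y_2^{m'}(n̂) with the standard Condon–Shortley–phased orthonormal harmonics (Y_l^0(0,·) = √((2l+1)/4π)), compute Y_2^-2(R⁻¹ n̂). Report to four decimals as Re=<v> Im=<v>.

Re=0.2942 Im=-0.2038

Need the full column D^2_{m',-2} for m'=−2..2 at α=6.0873, β=1.9796, γ=2.546.
cos(β/2)=0.548857, sin(β/2)=0.835916
d^2_{-2,-2}: single k=0 term ⇒ +0.090748;  D = -0.001103-0.090741i
d^2_{-1,-2}: single k=0 term ⇒ -0.276421;  D = -0.050500+0.271768i
d^2_{0,-2}: single k=0 term ⇒ +0.515608;  D = +0.191063-0.478901i
d^2_{1,-2}: single k=0 term ⇒ -0.641176;  D = -0.348961+0.537897i
d^2_{2,-2}: single k=0 term ⇒ +0.488260;  D = +0.340379-0.350057i
Y_2^{m'}(θ=0.3064,φ=0.9743) and Σ D·Y over m':
  (-0.0011-0.0907i)·(-0.0130-0.0327i)  (-0.0505+0.2718i)·(+0.1248-0.1838i)  (+0.1911-0.4789i)·(+0.5447+0.0000i)  (-0.3490+0.5379i)·(-0.1248-0.1838i)  (+0.3404-0.3501i)·(-0.0130+0.0327i)
Y_2^-2(R⁻¹ n̂) = +0.294212-0.203781i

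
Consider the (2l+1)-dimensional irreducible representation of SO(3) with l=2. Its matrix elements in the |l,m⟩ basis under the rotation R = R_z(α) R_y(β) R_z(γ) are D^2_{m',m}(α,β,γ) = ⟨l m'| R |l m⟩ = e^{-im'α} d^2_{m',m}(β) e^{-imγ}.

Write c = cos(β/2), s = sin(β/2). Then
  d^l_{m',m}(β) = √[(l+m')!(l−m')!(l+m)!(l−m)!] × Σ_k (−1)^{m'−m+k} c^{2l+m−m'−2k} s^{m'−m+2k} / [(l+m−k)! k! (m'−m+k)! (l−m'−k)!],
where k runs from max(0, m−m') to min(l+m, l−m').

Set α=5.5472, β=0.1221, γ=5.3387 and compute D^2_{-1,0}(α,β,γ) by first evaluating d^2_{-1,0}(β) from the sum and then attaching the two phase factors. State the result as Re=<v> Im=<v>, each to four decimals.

D^2_{-1,0}(5.5472,0.1221,5.3387) = e^{-i·-1·5.5472}·d^2_{-1,0}(0.1221)·e^{-i·0·5.3387}. Compute d first:
With c≡cos(β/2)=0.998137 and s≡sin(β/2)=0.061012, N=[1·6·2·2]^{1/2}=4.898979
Admissible k: 1..2 (factorial args all ≥0)
  k=1: (−1)^0·4.8990/(2)·0.9981^3·0.0610^1 = +0.148615
  k=2: (−1)^1·4.8990/(2)·0.9981^1·0.0610^3 = -0.000555
d^2_{-1,0}(0.1221) = +0.148615 -0.000555 = +0.148059
D = (+0.741170-0.671318i)·(+0.148059)·(+1.000000+0.000000i) = +0.109737-0.099395i

Re=0.1097 Im=-0.0994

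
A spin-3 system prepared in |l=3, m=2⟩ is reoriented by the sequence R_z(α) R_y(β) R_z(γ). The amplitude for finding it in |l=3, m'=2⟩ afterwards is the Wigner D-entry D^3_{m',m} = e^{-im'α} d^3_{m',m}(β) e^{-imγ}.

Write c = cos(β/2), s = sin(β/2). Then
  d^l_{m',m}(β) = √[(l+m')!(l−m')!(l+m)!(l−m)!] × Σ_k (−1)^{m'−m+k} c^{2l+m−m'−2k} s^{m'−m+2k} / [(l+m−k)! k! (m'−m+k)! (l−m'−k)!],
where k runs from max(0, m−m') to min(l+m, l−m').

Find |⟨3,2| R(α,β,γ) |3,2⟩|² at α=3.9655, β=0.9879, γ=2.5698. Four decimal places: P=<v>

P=0.0439

D^3_{2,2}(3.9655,0.9879,2.5698) = e^{-i·2·3.9655}·d^3_{2,2}(0.9879)·e^{-i·2·2.5698}. Compute d first:
Half-angle: c=0.880467, s=0.474107. N=√(120·1·120·1)=120.000000
The bounds max(0,m−m')=0 and min(l+m,l−m')=1 give 2 terms
  k=0: (−1)^0·120.0000/(120)·0.8805^6·0.4741^0 = +0.465885
  k=1: (−1)^1·120.0000/(24)·0.8805^4·0.4741^2 = -0.675423
d^3_{2,2}(0.9879) = +0.465885 -0.675423 = -0.209538
|D^3_{2,2}|² = |d^3_{2,2}(β)|² = (-0.209538)² = 0.043906 (the z-rotation phases have unit modulus)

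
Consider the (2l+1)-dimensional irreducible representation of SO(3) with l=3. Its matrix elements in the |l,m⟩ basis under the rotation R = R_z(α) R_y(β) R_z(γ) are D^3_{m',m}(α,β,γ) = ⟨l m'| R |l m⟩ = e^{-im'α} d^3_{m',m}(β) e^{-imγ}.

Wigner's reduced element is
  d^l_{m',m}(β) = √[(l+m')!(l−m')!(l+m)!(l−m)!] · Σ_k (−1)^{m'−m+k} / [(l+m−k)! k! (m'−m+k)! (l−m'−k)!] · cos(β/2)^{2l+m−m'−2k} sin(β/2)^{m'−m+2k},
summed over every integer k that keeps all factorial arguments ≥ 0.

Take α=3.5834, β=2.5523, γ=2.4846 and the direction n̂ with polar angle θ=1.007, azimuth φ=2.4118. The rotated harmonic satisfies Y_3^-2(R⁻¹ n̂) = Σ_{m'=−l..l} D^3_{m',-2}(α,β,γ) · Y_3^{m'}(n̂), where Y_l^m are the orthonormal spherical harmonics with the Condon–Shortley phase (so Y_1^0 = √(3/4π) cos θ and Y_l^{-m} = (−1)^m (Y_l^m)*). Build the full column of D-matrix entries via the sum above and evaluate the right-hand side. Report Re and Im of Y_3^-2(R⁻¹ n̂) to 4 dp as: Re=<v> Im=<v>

Re=0.2488 Im=-0.0125

Need the full column D^3_{m',-2} for m'=−3..3 at α=3.5834, β=2.5523, γ=2.4846.
cos(β/2)=0.290401, sin(β/2)=0.956905
d^3_{-3,-2}: single k=1 term ⇒ +0.004841;  D = -0.004841-0.000055i
d^3_{-2,-2}: k∈[0..1] ⇒ +0.000600 -0.032561 = -0.031962;  D = -0.029047+0.013335i
d^3_{-1,-2}: k∈[0..1] ⇒ -0.006250 +0.135716 = +0.129467;  D = -0.083268+0.099137i
d^3_{0,-2}: k∈[0..1] ⇒ +0.035669 -0.387287 = -0.351618;  D = -0.089310+0.340087i
d^3_{1,-2}: k∈[0..1] ⇒ -0.135716 +0.736788 = +0.601072;  D = +0.110563+0.590816i
d^3_{2,-2}: k∈[0..1] ⇒ +0.353543 -0.767737 = -0.414194;  D = +0.242949+0.335458i
d^3_{3,-2}: single k=0 term ⇒ -0.570714;  D = -0.500249-0.274709i
Y_3^{m'}(θ=1.007,φ=2.4118) and Σ D·Y over m':
  (-0.0048-0.0001i)·(+0.1461-0.2053i)  (-0.0290+0.0133i)·(+0.0433+0.3878i)  (-0.0833+0.0991i)·(-0.0871-0.0779i)  (-0.0893+0.3401i)·(-0.3135+0.0000i)  (+0.1106+0.5908i)·(+0.0871-0.0779i)  (+0.2429+0.3355i)·(+0.0433-0.3878i)  (-0.5002-0.2747i)·(-0.1461-0.2053i)
Y_3^-2(R⁻¹ n̂) = +0.248807-0.012484i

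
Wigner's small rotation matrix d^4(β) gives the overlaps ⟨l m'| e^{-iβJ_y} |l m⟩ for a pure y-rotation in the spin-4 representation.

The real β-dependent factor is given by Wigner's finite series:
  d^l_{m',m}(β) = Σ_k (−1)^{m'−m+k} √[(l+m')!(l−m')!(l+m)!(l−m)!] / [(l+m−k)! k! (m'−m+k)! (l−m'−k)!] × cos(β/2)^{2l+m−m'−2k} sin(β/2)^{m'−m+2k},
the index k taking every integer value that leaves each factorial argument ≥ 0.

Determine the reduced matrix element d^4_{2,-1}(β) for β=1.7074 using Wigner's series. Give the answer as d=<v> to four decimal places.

d=0.3370

d^4_{2,-1}(β=1.7074) via Wigner's sum:
c=cos(1.7074/2)=0.657199, s=sin(1.7074/2)=0.753717; N=√[720·2·6·120]=1018.233765
k: max(0,(-1)−(2))=0 … min(4+(-1),4−(2))=2
  k=0: (−1)^3·1018.2338/(72)·0.6572^5·0.7537^3 = -0.742377
  k=1: (−1)^4·1018.2338/(48)·0.6572^3·0.7537^5 = +1.464667
  k=2: (−1)^5·1018.2338/(240)·0.6572^1·0.7537^7 = -0.385294
d^4_{2,-1}(1.7074) = -0.742377 +1.464667 -0.385294 = +0.336996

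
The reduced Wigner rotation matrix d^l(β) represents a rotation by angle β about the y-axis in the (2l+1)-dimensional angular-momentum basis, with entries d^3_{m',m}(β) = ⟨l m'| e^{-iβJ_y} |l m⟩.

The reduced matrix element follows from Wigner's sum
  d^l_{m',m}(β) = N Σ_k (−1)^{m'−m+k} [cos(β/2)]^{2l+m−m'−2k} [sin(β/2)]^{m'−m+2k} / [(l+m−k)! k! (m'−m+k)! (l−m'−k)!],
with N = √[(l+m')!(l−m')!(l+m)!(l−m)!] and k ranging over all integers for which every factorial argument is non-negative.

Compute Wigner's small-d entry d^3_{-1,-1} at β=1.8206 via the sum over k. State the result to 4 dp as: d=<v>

d^3_{-1,-1}(β=1.8206) via Wigner's sum:
c=cos(1.8206/2)=0.613509, s=sin(1.8206/2)=0.789688; N=√[2·24·2·24]=48.000000
k∈{0,1,2} keeps every argument non-negative
  k=0: (−1)^0·48.0000/(48)·0.6135^6·0.7897^0 = +0.053324
  k=1: (−1)^1·48.0000/(6)·0.6135^4·0.7897^2 = -0.706780
  k=2: (−1)^2·48.0000/(8)·0.6135^2·0.7897^4 = +0.878243
d^3_{-1,-1}(1.8206) = +0.053324 -0.706780 +0.878243 = +0.224787

d=0.2248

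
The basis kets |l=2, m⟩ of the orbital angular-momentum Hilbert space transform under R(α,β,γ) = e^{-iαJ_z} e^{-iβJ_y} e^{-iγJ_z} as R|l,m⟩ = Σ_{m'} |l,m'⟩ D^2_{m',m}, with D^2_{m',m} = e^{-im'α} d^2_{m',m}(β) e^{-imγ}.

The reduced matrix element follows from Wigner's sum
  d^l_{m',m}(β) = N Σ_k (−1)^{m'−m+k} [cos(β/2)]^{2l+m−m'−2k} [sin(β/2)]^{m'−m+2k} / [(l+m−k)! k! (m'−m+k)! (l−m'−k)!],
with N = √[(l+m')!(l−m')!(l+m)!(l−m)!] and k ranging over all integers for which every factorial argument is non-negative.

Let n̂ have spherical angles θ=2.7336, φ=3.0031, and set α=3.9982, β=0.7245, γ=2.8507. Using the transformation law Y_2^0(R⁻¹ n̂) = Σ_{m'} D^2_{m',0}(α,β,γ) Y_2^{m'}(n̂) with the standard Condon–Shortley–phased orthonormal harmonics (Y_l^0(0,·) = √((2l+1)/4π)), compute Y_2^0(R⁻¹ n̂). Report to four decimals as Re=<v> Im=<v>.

Need the full column D^2_{m',0} for m'=−2..2 at α=3.9982, β=0.7245, γ=2.8507.
cos(β/2)=0.935102, sin(β/2)=0.354379
d^2_{-2,0}: single k=2 term ⇒ +0.268986;  D = -0.038179+0.266263i
d^2_{-1,0}: k∈[1..2] ⇒ +0.709775 -0.101939 = +0.607836;  D = -0.398135-0.459296i
d^2_{0,0}: k∈[0..2] ⇒ +0.764602 -0.439252 +0.015771 = +0.341122;  D = +0.341122+0.000000i
d^2_{1,0}: k∈[0..1] ⇒ -0.709775 +0.101939 = -0.607836;  D = +0.398135-0.459296i
d^2_{2,0}: single k=0 term ⇒ +0.268986;  D = -0.038179-0.266263i
Y_2^{m'}(θ=2.7336,φ=3.0031) and Σ D·Y over m':
  (-0.0382+0.2663i)·(+0.0585+0.0166i)  (-0.3981-0.4593i)·(+0.2787+0.0388i)  (+0.3411+0.0000i)·(+0.4818+0.0000i)  (+0.3981-0.4593i)·(-0.2787+0.0388i)  (-0.0382-0.2663i)·(+0.0585-0.0166i)
Y_2^0(R⁻¹ n̂) = -0.035174+0.000000i

Re=-0.0352 Im=0.0000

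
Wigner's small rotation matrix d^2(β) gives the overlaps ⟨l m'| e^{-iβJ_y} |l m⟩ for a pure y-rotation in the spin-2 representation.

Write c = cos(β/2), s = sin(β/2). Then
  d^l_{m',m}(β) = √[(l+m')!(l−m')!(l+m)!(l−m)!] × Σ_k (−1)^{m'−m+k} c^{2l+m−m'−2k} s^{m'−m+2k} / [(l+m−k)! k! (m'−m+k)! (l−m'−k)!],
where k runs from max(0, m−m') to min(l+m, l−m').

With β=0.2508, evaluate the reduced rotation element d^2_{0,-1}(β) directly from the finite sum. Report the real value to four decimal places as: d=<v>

d=-0.2944

d^2_{0,-1}(β=0.2508) via Wigner's sum:
With c≡cos(β/2)=0.992148 and s≡sin(β/2)=0.125072, N=[2·2·1·6]^{1/2}=4.898979
The bounds max(0,m−m')=0 and min(l+m,l−m')=1 give 2 terms
  k=0: (−1)^1·4.8990/(2)·0.9921^3·0.1251^1 = -0.299201
  k=1: (−1)^2·4.8990/(2)·0.9921^1·0.1251^3 = +0.004755
d^2_{0,-1}(0.2508) = -0.299201 +0.004755 = -0.294446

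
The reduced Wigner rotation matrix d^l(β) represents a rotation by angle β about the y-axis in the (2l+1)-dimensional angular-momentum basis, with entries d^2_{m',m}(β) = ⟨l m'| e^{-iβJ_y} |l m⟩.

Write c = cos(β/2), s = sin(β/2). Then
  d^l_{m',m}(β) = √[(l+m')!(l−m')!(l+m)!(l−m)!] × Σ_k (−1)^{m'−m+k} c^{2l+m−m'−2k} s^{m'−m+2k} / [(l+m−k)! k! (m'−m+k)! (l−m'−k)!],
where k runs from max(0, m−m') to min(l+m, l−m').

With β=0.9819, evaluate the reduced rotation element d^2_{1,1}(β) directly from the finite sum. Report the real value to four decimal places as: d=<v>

d=0.0862

d^2_{1,1}(β=0.9819) via Wigner's sum:
With c≡cos(β/2)=0.881885 and s≡sin(β/2)=0.471464, N=[6·1·6·1]^{1/2}=6.000000
The bounds max(0,m−m')=0 and min(l+m,l−m')=1 give 2 terms
  k=0: (−1)^0·6.0000/(6)·0.8819^4·0.4715^0 = +0.604851
  k=1: (−1)^1·6.0000/(2)·0.8819^2·0.4715^2 = -0.518612
d^2_{1,1}(0.9819) = +0.604851 -0.518612 = +0.086239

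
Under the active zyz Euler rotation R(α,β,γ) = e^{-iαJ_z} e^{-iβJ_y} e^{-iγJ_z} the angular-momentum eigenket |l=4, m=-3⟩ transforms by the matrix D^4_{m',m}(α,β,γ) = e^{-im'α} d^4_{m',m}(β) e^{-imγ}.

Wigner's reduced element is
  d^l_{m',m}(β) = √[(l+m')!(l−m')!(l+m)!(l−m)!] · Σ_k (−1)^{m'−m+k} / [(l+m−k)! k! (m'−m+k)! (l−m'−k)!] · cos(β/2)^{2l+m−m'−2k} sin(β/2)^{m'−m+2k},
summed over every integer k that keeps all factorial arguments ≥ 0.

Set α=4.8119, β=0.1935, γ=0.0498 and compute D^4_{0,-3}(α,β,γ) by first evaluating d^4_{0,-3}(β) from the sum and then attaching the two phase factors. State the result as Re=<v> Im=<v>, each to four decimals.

First d^4_{0,-3}(β=0.1935), then the phase factors e^{-i(0)α} and e^{-i(-3)γ}:
c=cos(0.1935/2)=0.995323, s=sin(0.1935/2)=0.096599; N=√[24·24·1·5040]=1703.830978
The bounds max(0,m−m')=0 and min(l+m,l−m')=1 give 2 terms
  k=0: (−1)^3·1703.8310/(144)·0.9953^5·0.0966^3 = -0.010418
  k=1: (−1)^4·1703.8310/(144)·0.9953^3·0.0966^5 = +0.000098
d^4_{0,-3}(0.1935) = -0.010418 +0.000098 = -0.010320
Phases: e^{-i·(0)·4.8119}=+1.000000+0.000000i, e^{-i·(-3)·0.0498}=+0.988861+0.148845i ⇒ D=-0.010205-0.001536i

Re=-0.0102 Im=-0.0015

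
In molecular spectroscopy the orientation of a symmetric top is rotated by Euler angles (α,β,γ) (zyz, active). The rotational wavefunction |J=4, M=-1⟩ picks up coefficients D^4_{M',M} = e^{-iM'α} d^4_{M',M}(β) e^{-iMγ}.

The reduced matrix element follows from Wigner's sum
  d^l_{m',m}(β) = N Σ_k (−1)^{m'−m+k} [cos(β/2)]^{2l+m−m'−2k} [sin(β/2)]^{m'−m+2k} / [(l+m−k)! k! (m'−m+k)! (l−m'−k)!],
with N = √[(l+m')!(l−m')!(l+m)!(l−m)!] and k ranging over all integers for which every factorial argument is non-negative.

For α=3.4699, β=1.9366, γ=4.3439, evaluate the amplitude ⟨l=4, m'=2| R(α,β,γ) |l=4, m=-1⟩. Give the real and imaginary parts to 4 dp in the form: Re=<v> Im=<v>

Split into d^4_{2,-1}(β=1.9366) × two z-phases.
With c≡cos(β/2)=0.566701 and s≡sin(β/2)=0.823924, N=[720·2·6·120]^{1/2}=1018.233765
Admissible k: 0..2 (factorial args all ≥0)
  k=0: (−1)^3·1018.2338/(72)·0.5667^5·0.8239^3 = -0.462323
  k=1: (−1)^4·1018.2338/(48)·0.5667^3·0.8239^5 = +1.465895
  k=2: (−1)^5·1018.2338/(240)·0.5667^1·0.8239^7 = -0.619724
d^4_{2,-1}(1.9366) = -0.462323 +1.465895 -0.619724 = +0.383847
Attach z-rotation phases: D = e^{-i(2)(3.4699)}·(+0.383847)·e^{-i(-1)(4.3439)} = -0.328100-0.199221i

Re=-0.3281 Im=-0.1992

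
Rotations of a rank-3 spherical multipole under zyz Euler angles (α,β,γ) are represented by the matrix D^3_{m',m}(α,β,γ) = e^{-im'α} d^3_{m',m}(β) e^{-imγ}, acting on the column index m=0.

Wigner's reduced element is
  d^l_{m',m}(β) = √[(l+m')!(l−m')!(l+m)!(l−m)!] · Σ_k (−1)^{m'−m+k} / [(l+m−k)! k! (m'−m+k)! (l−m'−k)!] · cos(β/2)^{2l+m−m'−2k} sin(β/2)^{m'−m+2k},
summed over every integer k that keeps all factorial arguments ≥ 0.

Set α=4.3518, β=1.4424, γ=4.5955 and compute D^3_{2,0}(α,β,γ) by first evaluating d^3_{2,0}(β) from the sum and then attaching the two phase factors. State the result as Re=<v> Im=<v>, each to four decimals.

Re=-0.1295 Im=-0.1139

First d^3_{2,0}(β=1.4424), then the phase factors e^{-i(2)α} and e^{-i(0)γ}:
With c≡cos(β/2)=0.751014 and s≡sin(β/2)=0.660286, N=[120·1·6·6]^{1/2}=65.726707
k: max(0,(0)−(2))=0 … min(3+(0),3−(2))=1
  k=0: (−1)^2·65.7267/(12)·0.7510^4·0.6603^2 = +0.759656
  k=1: (−1)^3·65.7267/(12)·0.7510^2·0.6603^4 = -0.587200
d^3_{2,0}(1.4424) = +0.759656 -0.587200 = +0.172457
Attach z-rotation phases: D = e^{-i(2)(4.3518)}·(+0.172457)·e^{-i(0)(4.5955)} = -0.129520-0.113868i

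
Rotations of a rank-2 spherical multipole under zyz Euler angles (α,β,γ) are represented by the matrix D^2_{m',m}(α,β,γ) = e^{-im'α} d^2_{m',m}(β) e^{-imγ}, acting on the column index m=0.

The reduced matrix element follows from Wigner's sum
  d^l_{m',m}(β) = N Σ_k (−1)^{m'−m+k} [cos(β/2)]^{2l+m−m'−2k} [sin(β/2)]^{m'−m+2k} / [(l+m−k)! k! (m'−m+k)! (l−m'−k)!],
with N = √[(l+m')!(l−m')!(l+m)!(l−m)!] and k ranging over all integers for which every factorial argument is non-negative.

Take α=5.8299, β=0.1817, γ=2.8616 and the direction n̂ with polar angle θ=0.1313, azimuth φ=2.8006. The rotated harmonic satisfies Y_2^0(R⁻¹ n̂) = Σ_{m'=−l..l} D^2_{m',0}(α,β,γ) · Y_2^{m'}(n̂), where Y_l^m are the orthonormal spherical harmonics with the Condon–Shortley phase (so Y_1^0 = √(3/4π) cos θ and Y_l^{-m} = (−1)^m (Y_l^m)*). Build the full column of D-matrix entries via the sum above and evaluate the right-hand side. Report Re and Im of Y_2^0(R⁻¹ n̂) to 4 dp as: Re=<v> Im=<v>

Need the full column D^2_{m',0} for m'=−2..2 at α=5.8299, β=0.1817, γ=2.8616.
cos(β/2)=0.995876, sin(β/2)=0.090725
d^2_{-2,0}: single k=2 term ⇒ +0.019996;  D = +0.012326-0.015745i
d^2_{-1,0}: k∈[1..2] ⇒ +0.219492 -0.001822 = +0.217670;  D = +0.195689-0.095323i
d^2_{0,0}: k∈[0..2] ⇒ +0.983606 -0.032653 +0.000068 = +0.951020;  D = +0.951020+0.000000i
d^2_{1,0}: k∈[0..1] ⇒ -0.219492 +0.001822 = -0.217670;  D = -0.195689-0.095323i
d^2_{2,0}: single k=0 term ⇒ +0.019996;  D = +0.012326+0.015745i
Y_2^{m'}(θ=0.1313,φ=2.8006) and Σ D·Y over m':
  (+0.0123-0.0157i)·(+0.0051+0.0042i)  (+0.1957-0.0953i)·(-0.0945-0.0335i)  (+0.9510+0.0000i)·(+0.6146+0.0000i)  (-0.1957-0.0953i)·(+0.0945-0.0335i)  (+0.0123+0.0157i)·(+0.0051-0.0042i)
Y_2^0(R⁻¹ n̂) = +0.541343-0.000000i

Re=0.5413 Im=0.0000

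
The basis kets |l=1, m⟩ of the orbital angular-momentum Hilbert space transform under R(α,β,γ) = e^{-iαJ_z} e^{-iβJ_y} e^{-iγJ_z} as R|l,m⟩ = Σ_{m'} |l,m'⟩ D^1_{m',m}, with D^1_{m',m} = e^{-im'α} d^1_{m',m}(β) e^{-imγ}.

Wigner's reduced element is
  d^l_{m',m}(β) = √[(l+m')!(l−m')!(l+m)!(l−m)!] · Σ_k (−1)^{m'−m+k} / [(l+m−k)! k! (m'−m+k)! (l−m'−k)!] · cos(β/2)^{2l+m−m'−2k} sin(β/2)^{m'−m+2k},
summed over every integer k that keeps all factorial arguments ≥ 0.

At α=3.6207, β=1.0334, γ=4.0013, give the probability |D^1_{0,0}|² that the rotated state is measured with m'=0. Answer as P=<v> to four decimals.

Split into d^1_{0,0}(β=1.0334) × two z-phases.
With c≡cos(β/2)=0.869454 and s≡sin(β/2)=0.494014, N=[1·1·1·1]^{1/2}=1.000000
k∈{0,1} keeps every argument non-negative
  k=0: (−1)^0·1.0000/(1)·0.8695^2·0.4940^0 = +0.755951
  k=1: (−1)^1·1.0000/(1)·0.8695^0·0.4940^2 = -0.244049
d^1_{0,0}(1.0334) = +0.755951 -0.244049 = +0.511901
|D^1_{0,0}|² = |d^1_{0,0}(β)|² = (+0.511901)² = 0.262043 (the z-rotation phases have unit modulus)

P=0.2620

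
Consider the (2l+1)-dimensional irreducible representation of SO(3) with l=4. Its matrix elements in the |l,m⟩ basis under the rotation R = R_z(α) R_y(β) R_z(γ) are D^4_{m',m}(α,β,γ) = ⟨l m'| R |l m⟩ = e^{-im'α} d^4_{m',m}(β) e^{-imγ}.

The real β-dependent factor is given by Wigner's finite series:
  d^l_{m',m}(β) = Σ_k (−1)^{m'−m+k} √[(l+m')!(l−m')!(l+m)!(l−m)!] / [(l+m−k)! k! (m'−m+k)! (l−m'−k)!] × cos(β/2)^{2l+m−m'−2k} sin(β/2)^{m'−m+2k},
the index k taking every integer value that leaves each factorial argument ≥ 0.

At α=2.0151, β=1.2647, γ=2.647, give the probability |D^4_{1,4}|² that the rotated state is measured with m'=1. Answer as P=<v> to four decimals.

D^4_{1,4}(2.0151,1.2647,2.647) = e^{-i·1·2.0151}·d^4_{1,4}(1.2647)·e^{-i·4·2.647}. Compute d first:
Half-angle: c=0.806641, s=0.591042. N=√(120·6·40320·1)=5387.986637
k: max(0,(4)−(1))=3 … min(4+(4),4−(1))=3
  k=3: (−1)^0·5387.9866/(720)·0.8066^5·0.5910^3 = +0.527655
d^4_{1,4}(1.2647) = +0.527655
|D^4_{1,4}|² = |d^4_{1,4}(β)|² = (+0.527655)² = 0.278420 (the z-rotation phases have unit modulus)

P=0.2784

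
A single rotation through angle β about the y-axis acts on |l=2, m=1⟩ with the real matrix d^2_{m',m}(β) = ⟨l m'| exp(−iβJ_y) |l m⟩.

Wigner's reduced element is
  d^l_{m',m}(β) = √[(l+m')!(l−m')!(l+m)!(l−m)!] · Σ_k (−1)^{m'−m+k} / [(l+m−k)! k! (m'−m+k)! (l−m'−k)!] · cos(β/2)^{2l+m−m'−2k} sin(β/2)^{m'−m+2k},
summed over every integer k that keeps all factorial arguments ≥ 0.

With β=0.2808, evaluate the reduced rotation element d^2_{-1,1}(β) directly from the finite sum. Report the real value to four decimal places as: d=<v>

d^2_{-1,1}(β=0.2808) via Wigner's sum:
Half-angle: c=0.990160, s=0.139939. N=√(1·6·6·1)=6.000000
The bounds max(0,m−m')=2 and min(l+m,l−m')=3 give 2 terms
  k=2: (−1)^0·6.0000/(2)·0.9902^2·0.1399^2 = +0.057598
  k=3: (−1)^1·6.0000/(6)·0.9902^0·0.1399^4 = -0.000383
d^2_{-1,1}(0.2808) = +0.057598 -0.000383 = +0.057215

d=0.0572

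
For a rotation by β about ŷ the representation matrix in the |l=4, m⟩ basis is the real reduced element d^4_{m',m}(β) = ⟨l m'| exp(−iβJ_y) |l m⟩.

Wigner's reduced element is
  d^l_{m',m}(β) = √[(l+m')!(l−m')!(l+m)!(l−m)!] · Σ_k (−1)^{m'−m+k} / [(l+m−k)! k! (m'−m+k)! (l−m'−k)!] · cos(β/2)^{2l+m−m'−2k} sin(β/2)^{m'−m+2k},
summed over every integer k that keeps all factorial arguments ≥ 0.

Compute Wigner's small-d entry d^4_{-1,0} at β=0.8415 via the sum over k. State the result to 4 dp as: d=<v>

d=0.0300

d^4_{-1,0}(β=0.8415) via Wigner's sum:
c=cos(0.8415/2)=0.912783, s=sin(0.8415/2)=0.408445; N=√[6·120·24·24]=643.987578
The bounds max(0,m−m')=1 and min(l+m,l−m')=4 give 4 terms
  k=1: (−1)^0·643.9876/(144)·0.9128^7·0.4084^1 = +0.964320
  k=2: (−1)^1·643.9876/(24)·0.9128^5·0.4084^3 = -1.158524
  k=3: (−1)^2·643.9876/(24)·0.9128^3·0.4084^5 = +0.231973
  k=4: (−1)^3·643.9876/(144)·0.9128^1·0.4084^7 = -0.007741
d^4_{-1,0}(0.8415) = +0.964320 -1.158524 +0.231973 -0.007741 = +0.030028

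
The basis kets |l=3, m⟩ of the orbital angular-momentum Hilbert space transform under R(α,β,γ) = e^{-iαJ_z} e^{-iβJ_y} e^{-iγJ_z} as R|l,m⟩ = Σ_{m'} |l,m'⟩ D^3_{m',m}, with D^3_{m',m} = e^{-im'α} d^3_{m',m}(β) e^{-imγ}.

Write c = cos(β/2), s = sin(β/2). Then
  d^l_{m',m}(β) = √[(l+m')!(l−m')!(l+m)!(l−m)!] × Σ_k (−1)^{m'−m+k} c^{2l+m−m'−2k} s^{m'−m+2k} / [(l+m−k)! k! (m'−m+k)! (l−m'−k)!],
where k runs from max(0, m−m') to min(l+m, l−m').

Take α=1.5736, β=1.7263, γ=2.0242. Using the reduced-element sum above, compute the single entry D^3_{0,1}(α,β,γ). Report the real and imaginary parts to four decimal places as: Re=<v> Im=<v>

Re=0.1649 Im=0.3384

Split into d^3_{0,1}(β=1.7263) × two z-phases.
c=cos(1.7263/2)=0.650047, s=sin(1.7263/2)=0.759894; N=√[6·6·24·2]=41.569219
Admissible k: 1..3 (factorial args all ≥0)
  k=1: (−1)^0·41.5692/(12)·0.6500^5·0.7599^1 = +0.305540
  k=2: (−1)^1·41.5692/(4)·0.6500^3·0.7599^3 = -1.252579
  k=3: (−1)^2·41.5692/(12)·0.6500^1·0.7599^5 = +0.570559
d^3_{0,1}(1.7263) = +0.305540 -1.252579 +0.570559 = -0.376481
D = (+1.000000+0.000000i)·(-0.376481)·(-0.438028-0.898961i) = +0.164909+0.338442i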